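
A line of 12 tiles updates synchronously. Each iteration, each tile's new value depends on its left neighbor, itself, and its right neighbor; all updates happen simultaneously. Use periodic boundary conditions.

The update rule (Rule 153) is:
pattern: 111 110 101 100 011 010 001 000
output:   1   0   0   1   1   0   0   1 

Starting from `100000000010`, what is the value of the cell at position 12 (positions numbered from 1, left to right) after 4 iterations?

011111111000
011111110111
011111100110
011111010101
position 12 holds 1

1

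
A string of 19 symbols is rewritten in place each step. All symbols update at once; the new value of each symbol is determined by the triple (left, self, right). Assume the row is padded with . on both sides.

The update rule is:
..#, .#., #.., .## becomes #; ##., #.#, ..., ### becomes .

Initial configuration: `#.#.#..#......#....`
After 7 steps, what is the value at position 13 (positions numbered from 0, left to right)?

.

#.#.#####....###...
#.#.#....#..##..#..
#.#.##..#####.####.
#.#.#.###.....#...#
#.#.#.#..#...###.##
#.#.#.#####.##...#.
#.#.#.#.....#.#.###
position 13 holds .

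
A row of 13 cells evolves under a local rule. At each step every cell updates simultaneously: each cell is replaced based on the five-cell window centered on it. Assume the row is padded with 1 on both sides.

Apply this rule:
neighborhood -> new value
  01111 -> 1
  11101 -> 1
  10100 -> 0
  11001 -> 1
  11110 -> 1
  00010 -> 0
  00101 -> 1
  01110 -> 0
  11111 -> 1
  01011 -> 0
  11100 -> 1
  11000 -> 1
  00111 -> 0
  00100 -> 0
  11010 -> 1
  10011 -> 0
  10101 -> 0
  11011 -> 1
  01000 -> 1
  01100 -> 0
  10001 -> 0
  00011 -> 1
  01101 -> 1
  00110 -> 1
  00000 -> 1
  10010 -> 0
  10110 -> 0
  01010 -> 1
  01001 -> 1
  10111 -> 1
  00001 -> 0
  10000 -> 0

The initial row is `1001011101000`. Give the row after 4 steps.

1111100011010

step 1: 1101010110101
step 2: 1110100011001
step 3: 1111010110100
step 4: 1111100011010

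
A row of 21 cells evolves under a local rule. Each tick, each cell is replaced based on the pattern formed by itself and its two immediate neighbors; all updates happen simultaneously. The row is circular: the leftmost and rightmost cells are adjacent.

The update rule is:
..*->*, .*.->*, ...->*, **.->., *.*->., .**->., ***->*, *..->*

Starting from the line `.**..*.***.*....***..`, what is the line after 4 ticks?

*..***..*..*****.*.**
.**.*.*****.***..*..*
....*..***...*.******
*******.*.****..****.

*******.*.****..****.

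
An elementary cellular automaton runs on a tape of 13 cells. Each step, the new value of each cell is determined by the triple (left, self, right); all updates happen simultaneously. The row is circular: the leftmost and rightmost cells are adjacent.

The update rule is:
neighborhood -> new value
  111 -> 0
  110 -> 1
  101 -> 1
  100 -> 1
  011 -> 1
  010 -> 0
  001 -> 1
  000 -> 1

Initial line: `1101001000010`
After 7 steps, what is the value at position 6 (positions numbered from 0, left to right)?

step 1: 1110110111101
step 2: 0011111100111
step 3: 1110000111101
step 4: 0011111100111  (repeats step 2; period 2)
step 7: 1110000111101
position 6 holds 0

0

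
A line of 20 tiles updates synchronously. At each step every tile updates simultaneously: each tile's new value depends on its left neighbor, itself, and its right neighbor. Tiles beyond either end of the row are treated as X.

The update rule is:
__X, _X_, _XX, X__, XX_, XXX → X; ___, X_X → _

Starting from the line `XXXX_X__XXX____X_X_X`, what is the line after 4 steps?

XXXX_XXXXXXX__XX_X_X
XXXX_XXXXXXXXXXX_X_X
XXXX_XXXXXXXXXXX_X_X  (fixed point — unchanged through step 4)

XXXX_XXXXXXXXXXX_X_X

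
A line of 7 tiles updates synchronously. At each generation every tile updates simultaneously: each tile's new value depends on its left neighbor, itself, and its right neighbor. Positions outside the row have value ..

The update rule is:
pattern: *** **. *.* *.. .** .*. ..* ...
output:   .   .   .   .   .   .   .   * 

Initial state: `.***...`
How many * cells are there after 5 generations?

2

.....**
****...
.....**  (repeats generation 1; period 2)
generation 5: .....**
count of *: 2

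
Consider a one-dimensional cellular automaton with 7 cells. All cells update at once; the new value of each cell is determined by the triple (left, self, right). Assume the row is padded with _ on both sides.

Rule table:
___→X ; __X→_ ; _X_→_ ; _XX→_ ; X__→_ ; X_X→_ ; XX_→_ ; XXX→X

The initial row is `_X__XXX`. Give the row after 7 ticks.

__XXX__

_____X_
XXXX___
_XX__XX
_______
XXXXXXX
_XXXXX_
__XXX__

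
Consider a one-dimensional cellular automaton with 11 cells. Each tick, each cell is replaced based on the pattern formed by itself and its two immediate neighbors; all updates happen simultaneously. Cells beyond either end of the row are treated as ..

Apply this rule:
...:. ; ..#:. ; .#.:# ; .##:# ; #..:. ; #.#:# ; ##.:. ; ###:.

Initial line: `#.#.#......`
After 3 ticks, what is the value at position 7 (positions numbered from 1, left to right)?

tick 1: #####......
tick 2: #..........
tick 3: #..........
position 7 holds .

.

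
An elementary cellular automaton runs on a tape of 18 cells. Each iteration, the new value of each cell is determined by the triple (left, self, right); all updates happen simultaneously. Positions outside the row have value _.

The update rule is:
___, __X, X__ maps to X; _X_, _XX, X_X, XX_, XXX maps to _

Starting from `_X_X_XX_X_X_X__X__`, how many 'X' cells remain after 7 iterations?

6

iteration 1: X____________XX_XX
iteration 2: _XXXXXXXXXXXX_____
iteration 3: X____________XXXXX
iteration 4: _XXXXXXXXXXXX_____  (repeats iteration 2; period 2)
iteration 7: X____________XXXXX
count of X: 6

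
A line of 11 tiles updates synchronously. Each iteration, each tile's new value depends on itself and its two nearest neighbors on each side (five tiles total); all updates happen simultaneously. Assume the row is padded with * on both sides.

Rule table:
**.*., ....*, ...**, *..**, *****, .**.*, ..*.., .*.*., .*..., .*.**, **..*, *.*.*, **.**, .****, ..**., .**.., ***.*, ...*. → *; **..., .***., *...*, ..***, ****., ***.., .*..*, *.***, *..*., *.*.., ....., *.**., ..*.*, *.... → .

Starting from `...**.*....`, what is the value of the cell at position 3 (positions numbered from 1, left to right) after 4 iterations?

*

iteration 1: ..****.*.**
iteration 2: **.*.****.*
iteration 3: .****.*.**.
iteration 4: *.*.****.**
position 3 holds *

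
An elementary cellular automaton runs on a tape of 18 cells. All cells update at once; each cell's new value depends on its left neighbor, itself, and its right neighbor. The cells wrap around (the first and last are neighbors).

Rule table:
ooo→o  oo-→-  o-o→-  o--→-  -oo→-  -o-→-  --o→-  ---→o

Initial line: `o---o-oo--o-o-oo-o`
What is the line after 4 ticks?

tick 1: --o---------------
tick 2: o---oooooooooooooo
tick 3: --o--ooooooooooooo
tick 4: ------ooooooooooo-

------ooooooooooo-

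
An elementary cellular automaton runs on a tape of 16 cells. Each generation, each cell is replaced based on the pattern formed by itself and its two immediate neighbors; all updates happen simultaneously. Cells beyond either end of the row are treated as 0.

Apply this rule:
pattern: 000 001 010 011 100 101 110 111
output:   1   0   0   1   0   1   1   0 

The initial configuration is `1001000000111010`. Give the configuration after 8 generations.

0001001011010001

generation 1: 0000011110101100
generation 2: 1111010011011101
generation 3: 1001100011110110
generation 4: 0001101010011110
generation 5: 1101110100010010
generation 6: 1111011001000000
generation 7: 1001111000011111
generation 8: 0001001011010001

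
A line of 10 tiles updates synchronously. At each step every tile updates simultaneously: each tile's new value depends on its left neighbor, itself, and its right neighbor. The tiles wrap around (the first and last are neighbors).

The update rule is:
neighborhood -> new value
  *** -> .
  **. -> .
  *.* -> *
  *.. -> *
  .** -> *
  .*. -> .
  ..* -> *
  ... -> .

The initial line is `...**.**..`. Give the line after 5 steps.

step 1: ..**.**.*.
step 2: .**.**.*.*
step 3: **.**.*.*.
step 4: *.**.*.*.*
step 5: .**.*.*.**

.**.*.*.**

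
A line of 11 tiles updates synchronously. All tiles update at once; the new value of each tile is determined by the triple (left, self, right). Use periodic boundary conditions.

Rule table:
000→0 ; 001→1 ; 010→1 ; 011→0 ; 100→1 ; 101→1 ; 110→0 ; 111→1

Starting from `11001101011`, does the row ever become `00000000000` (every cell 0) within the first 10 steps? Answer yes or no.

no

10110011101
01001101010
11110011111
11101101111
11010010111
10111111011
01011110101
11101101111  (repeats step 4; period 4)
step 10: 10111111011
step 10 is 10111111011, still not uniform 0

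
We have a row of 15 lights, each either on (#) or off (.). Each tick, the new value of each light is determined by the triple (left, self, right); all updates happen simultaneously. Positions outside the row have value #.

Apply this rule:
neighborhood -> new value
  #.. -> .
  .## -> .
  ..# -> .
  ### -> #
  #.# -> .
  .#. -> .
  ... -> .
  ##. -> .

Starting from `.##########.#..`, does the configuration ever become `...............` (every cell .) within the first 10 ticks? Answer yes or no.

tick 1: ..########.....
tick 2: ...######......
tick 3: ....####.......
tick 4: .....##........
tick 5: ...............
all cells are . at tick 5

yes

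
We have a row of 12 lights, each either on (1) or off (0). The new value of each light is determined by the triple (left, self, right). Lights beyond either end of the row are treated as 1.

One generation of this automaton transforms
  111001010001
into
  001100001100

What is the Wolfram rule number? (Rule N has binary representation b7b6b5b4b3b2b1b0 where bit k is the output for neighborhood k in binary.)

position 0: 111 → 0  (bit 7 = 0)
position 2: 110 → 1  (bit 6 = 1)
position 6: 101 → 0  (bit 5 = 0)
position 3: 100 → 1  (bit 4 = 1)
position 11: 011 → 0  (bit 3 = 0)
position 5: 010 → 0  (bit 2 = 0)
position 4: 001 → 0  (bit 1 = 0)
position 9: 000 → 1  (bit 0 = 1)
bits b7..b0 = 01010001 = 81

81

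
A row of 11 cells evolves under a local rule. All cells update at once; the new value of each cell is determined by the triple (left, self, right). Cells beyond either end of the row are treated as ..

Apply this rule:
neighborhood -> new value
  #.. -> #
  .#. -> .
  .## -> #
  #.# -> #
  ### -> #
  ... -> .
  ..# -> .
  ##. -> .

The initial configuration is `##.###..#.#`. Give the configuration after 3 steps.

step 1: #.###.#..#.
step 2: .###.#.#..#
step 3: .##.#.#.#..

.##.#.#.#..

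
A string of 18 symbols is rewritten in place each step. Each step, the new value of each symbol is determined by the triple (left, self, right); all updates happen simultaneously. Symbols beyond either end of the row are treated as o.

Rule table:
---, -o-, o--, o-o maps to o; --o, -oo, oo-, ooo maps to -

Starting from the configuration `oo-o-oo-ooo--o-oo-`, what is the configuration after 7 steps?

-o-oo---o--o--o--o

--ooo--o---o-oo--o
o----o-ooo-oo--o--
-ooo-oo---o--o-oo-
o---o--oo-oo-oo--o
-oo-oo---o--o--o--
o--o--oo-oo-oo-oo-
-o-oo---o--o--o--o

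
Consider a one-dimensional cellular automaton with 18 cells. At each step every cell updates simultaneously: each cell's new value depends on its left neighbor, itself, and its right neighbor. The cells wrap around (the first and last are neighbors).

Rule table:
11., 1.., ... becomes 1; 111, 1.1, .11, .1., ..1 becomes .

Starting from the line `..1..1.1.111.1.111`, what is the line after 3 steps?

1..1.......1.....1
11..111111..1111..
.11......11....11.

.11......11....11.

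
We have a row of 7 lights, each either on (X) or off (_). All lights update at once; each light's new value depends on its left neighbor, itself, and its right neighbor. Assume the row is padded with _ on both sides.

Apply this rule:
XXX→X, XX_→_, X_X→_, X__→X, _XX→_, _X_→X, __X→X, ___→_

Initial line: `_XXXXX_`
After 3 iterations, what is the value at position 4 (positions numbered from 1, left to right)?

X

iteration 1: X_XXX_X
iteration 2: X__X__X
iteration 3: XXXXXXX
position 4 holds X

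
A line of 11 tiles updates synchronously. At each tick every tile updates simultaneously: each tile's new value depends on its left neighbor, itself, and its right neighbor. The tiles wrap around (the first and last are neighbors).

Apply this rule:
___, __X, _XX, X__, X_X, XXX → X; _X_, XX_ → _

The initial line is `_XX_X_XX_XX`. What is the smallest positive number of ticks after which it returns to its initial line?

tick 1: XX_X_XX_XX_
tick 2: X_X_XX_XX_X
tick 3: _X_XX_XX_XX
tick 4: X_XX_XX_XX_
tick 5: _XX_XX_XX_X
tick 6: XX_XX_XX_X_
tick 7: X_XX_XX_X_X
tick 8: _XX_XX_X_XX
tick 9: XX_XX_X_XX_
tick 10: X_XX_X_XX_X
tick 11: _XX_X_XX_XX

11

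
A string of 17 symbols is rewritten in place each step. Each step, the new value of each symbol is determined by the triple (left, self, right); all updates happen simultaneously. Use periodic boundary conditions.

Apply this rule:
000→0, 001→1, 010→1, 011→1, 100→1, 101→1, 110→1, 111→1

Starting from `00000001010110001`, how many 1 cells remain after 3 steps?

10000011111111011
11000111111111111
11101111111111111
count of 1: 16

16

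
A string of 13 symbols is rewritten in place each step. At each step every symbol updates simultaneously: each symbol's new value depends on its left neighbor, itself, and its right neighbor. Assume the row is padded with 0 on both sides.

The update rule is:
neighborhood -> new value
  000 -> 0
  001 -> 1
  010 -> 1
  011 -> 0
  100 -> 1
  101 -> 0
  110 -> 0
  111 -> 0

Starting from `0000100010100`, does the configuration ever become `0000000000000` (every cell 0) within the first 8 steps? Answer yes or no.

step 1: 0001110110110
step 2: 0010000000001
step 3: 0111000000011
step 4: 1000100000100
step 5: 1101110001110
step 6: 0000001010001
step 7: 0000011011011
step 8: 0000100000000
step 8 is 0000100000000, still not uniform 0

no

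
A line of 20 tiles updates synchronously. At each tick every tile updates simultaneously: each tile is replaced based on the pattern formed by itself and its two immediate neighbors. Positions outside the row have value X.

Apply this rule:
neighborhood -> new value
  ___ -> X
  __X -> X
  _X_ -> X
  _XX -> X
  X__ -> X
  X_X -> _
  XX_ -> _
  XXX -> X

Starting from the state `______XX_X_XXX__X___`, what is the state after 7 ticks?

tick 1: XXXXXXX__X_XX_XXXXXX
tick 2: XXXXXX_XXX_X__XXXXXX
tick 3: XXXXX__XX__XXXXXXXXX
tick 4: XXXX_XXX_XXXXXXXXXXX
tick 5: XXX__XX__XXXXXXXXXXX
tick 6: XX_XXX_XXXXXXXXXXXXX
tick 7: X__XX__XXXXXXXXXXXXX

X__XX__XXXXXXXXXXXXX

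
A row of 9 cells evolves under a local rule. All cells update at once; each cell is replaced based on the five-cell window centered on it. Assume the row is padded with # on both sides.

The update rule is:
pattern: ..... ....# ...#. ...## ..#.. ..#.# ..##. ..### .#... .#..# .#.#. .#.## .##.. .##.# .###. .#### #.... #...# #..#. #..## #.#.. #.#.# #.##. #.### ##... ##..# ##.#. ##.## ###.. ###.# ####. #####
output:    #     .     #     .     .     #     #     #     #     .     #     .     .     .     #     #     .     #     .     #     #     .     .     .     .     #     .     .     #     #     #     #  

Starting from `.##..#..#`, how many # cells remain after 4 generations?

5

...#...##
.##.##.##
........#
..####..#
count of #: 5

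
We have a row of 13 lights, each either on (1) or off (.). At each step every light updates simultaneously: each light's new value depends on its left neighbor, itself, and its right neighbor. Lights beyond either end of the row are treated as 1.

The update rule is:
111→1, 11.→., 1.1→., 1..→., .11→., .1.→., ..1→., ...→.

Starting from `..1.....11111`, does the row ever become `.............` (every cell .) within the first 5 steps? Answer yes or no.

.........1111
..........111
...........11
............1
.............
all cells are . at step 5

yes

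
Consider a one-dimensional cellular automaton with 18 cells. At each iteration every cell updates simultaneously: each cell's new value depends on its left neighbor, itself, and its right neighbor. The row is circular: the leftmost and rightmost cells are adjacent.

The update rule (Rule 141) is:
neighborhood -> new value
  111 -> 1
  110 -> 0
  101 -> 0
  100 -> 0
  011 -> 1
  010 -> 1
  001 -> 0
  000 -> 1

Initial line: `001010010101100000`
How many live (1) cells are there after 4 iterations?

8

iteration 1: 101010010101001111
iteration 2: 001010010101001111
iteration 3: 001010010101001110
iteration 4: 101010010101001100
count of 1: 8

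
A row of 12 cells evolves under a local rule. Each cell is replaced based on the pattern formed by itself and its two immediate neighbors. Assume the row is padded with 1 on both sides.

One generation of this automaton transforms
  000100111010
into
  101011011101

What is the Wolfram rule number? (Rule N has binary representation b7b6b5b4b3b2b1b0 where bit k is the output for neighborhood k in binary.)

242

position 7: 111 → 1  (bit 7 = 1)
position 8: 110 → 1  (bit 6 = 1)
position 9: 101 → 1  (bit 5 = 1)
position 0: 100 → 1  (bit 4 = 1)
position 6: 011 → 0  (bit 3 = 0)
position 3: 010 → 0  (bit 2 = 0)
position 2: 001 → 1  (bit 1 = 1)
position 1: 000 → 0  (bit 0 = 0)
bits b7..b0 = 11110010 = 242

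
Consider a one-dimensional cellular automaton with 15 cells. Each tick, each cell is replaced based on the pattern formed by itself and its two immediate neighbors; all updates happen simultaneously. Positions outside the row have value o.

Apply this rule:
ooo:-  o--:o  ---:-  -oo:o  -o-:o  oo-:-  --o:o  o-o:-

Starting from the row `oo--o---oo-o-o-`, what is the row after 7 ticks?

--oooo-oo--o-o-
ooo----o-ooo-o-
---o--oo-o---o-
o-ooooo--oo-oo-
--o----ooo--o--
oooo--oo--ooooo
----ooo-ooo----

----ooo-ooo----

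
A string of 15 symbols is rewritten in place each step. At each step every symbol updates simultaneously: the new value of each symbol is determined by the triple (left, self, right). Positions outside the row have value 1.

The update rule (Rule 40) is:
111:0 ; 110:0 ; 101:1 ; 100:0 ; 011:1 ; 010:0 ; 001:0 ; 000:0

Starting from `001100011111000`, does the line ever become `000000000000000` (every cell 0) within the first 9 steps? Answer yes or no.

001000010000000
000000000000000
all cells are 0 at step 2

yes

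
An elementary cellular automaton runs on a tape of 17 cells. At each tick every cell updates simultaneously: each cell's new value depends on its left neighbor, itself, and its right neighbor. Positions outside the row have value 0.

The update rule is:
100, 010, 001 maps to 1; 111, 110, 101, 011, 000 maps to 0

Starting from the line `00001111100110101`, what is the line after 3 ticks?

01000101111100001

00010000011000101
00111000100101101
01000101111100001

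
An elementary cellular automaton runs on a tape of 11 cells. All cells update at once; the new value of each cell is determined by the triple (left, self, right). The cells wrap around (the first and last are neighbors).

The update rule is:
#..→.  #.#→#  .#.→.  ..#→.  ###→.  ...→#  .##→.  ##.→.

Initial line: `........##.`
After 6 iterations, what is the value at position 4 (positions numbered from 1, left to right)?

.

#######....
........##.  (repeats iteration 0; period 2)
iteration 6: ........##.
position 4 holds .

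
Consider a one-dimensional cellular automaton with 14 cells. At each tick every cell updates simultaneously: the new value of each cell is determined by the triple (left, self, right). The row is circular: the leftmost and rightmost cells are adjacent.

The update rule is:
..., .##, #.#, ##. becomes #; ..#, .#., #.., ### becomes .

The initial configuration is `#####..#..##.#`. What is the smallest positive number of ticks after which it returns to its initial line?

tick 1: ....#.....####
tick 2: .##...###.#..#
tick 3: ###.#.#.##....
tick 4: #.##.#.###.##.
tick 5: .####.##.#####
tick 6: ##..######...#
tick 7: .#..#....#.#.#
tick 8: #.....##..#.#.
tick 9: ..###.##...#.#
tick 10: ..#.####.#..#.
tick 11: #..##..##.....
tick 12: ...##..##.###.
tick 13: ##.##..####.#.
tick 14: #####..#..##.#

14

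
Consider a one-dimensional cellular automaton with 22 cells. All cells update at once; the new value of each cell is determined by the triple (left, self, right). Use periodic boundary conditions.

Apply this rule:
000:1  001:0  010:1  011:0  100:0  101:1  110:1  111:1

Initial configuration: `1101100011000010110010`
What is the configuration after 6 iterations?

0001101110100110110111

iteration 1: 0110101001011011010011
iteration 2: 1011111001101101110001
iteration 3: 1101111000110110110100
iteration 4: 0110111010011011011100
iteration 5: 0011011110001101101101
iteration 6: 0001101110100110110111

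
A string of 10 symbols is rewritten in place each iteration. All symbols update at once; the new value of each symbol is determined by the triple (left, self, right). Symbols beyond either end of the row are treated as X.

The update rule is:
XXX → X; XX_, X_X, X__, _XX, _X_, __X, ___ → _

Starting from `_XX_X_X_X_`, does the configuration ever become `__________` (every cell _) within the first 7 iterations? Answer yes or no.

__________
all cells are _ at iteration 1

yes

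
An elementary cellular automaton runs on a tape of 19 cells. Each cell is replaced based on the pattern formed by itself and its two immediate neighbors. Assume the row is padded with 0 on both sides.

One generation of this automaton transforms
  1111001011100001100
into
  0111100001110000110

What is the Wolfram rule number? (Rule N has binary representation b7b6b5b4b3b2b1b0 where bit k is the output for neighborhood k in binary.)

208

position 1: 111 → 1  (bit 7 = 1)
position 3: 110 → 1  (bit 6 = 1)
position 7: 101 → 0  (bit 5 = 0)
position 4: 100 → 1  (bit 4 = 1)
position 0: 011 → 0  (bit 3 = 0)
position 6: 010 → 0  (bit 2 = 0)
position 5: 001 → 0  (bit 1 = 0)
position 12: 000 → 0  (bit 0 = 0)
bits b7..b0 = 11010000 = 208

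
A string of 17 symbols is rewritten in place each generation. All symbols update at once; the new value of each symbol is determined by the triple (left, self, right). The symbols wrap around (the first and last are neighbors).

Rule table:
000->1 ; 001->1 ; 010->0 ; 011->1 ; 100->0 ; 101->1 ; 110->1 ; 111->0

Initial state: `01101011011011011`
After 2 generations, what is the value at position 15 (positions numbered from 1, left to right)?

0

11110111111111111
00011100000000000
position 15 holds 0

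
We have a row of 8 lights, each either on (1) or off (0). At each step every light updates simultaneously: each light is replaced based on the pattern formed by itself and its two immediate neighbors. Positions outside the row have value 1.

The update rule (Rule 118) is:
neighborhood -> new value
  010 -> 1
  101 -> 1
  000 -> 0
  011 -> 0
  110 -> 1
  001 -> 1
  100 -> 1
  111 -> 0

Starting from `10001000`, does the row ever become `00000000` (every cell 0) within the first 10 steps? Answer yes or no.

no

step 1: 11011101
step 2: 01100110
step 3: 10111011
step 4: 11001100
step 5: 01110111
step 6: 10011000
step 7: 11101101
step 8: 00110110
step 9: 11011011
step 10: 01101100
step 10 is 01101100, still not uniform 0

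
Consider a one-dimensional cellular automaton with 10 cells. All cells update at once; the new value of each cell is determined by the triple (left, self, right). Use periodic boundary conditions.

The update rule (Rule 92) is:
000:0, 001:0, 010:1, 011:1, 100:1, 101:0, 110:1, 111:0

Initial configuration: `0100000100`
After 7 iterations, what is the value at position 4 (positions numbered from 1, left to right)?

iteration 1: 0110000110
iteration 2: 0111000111
iteration 3: 0101100101
iteration 4: 0101110101
iteration 5: 0101010101
iteration 6: 0101010101  (fixed point — unchanged through iteration 7)
position 4 holds 1

1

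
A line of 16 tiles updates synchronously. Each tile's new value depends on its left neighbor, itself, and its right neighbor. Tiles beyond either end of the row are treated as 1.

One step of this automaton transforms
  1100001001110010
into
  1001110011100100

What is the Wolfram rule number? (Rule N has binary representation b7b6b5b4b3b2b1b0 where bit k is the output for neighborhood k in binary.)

139

position 0: 111 → 1  (bit 7 = 1)
position 1: 110 → 0  (bit 6 = 0)
position 15: 101 → 0  (bit 5 = 0)
position 2: 100 → 0  (bit 4 = 0)
position 9: 011 → 1  (bit 3 = 1)
position 6: 010 → 0  (bit 2 = 0)
position 5: 001 → 1  (bit 1 = 1)
position 3: 000 → 1  (bit 0 = 1)
bits b7..b0 = 10001011 = 139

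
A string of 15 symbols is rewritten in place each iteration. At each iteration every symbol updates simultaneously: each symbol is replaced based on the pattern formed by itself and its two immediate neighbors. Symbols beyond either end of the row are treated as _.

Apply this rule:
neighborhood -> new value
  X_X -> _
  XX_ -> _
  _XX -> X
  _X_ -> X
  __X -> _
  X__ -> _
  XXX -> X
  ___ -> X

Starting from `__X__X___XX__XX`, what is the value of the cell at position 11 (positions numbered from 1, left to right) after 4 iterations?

_

X_X__X_X_X___X_
X_X__X_X_X_X_X_
X_X__X_X_X_X_X_  (fixed point — unchanged through iteration 4)
position 11 holds _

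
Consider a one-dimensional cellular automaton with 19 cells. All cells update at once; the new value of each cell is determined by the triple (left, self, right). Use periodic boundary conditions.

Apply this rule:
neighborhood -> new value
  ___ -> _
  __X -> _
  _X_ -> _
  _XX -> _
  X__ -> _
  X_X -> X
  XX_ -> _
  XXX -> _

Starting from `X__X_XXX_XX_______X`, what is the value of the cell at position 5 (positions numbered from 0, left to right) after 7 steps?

_

____X___X__________
___________________
___________________  (fixed point — unchanged through step 7)
position 5 holds _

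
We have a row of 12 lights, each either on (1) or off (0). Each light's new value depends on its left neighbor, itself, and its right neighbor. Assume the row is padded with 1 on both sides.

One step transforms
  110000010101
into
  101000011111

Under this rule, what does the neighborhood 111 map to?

1

At position 0 the neighborhood is 111; the next row has 1 there.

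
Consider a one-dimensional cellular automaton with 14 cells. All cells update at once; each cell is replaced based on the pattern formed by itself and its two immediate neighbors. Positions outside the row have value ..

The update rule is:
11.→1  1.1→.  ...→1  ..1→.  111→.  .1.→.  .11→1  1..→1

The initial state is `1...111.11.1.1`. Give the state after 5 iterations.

..111..1.1.111

.11.1.1.11....
.11.....111111
.111111.1....1
.1....1..111..
..111..1.1.111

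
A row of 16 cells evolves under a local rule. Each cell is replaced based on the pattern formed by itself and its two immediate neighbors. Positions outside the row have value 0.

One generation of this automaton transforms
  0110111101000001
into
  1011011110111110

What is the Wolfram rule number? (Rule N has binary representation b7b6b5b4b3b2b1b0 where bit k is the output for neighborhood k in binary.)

position 5: 111 → 1  (bit 7 = 1)
position 2: 110 → 1  (bit 6 = 1)
position 3: 101 → 1  (bit 5 = 1)
position 10: 100 → 1  (bit 4 = 1)
position 1: 011 → 0  (bit 3 = 0)
position 9: 010 → 0  (bit 2 = 0)
position 0: 001 → 1  (bit 1 = 1)
position 11: 000 → 1  (bit 0 = 1)
bits b7..b0 = 11110011 = 243

243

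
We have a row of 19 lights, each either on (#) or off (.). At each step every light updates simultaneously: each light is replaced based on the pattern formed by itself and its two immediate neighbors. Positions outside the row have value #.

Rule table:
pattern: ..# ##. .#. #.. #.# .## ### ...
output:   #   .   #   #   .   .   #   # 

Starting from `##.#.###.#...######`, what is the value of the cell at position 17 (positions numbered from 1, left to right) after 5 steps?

#..#..#..####.#####
.########.##...####
..######....###.###
##.####.####.#...##
#...##...##..####.#
position 17 holds #

#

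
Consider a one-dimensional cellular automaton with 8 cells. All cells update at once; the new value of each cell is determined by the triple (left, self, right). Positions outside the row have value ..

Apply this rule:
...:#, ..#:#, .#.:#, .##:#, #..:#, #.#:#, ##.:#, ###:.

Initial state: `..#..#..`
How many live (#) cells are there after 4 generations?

2

########
#......#
########  (repeats generation 1; period 2)
generation 4: #......#
count of #: 2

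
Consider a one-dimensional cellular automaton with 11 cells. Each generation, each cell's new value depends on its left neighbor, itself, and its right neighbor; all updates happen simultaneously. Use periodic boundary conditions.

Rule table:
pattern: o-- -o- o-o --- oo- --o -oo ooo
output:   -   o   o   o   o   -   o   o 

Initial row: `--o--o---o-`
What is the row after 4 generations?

ooo--oooooo

o-o--o-o-o-
ooo--oooooo
ooo--oooooo  (fixed point — unchanged through generation 4)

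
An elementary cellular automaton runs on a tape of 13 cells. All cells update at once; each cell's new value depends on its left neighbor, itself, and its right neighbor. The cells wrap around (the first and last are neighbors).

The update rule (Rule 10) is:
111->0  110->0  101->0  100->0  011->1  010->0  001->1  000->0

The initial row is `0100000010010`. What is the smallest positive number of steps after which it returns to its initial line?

1000000100100
0000001001001
0000010010010
0000100100100
0001001001000
0010010010000
0100100100000
1001001000000
0010010000001
0100100000010
1001000000100
0010000001001
0100000010010

13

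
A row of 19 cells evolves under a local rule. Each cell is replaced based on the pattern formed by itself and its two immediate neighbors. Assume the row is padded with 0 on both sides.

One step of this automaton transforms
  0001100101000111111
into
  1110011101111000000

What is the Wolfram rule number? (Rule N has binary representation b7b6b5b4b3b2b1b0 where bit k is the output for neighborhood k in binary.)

position 14: 111 → 0  (bit 7 = 0)
position 4: 110 → 0  (bit 6 = 0)
position 8: 101 → 0  (bit 5 = 0)
position 5: 100 → 1  (bit 4 = 1)
position 3: 011 → 0  (bit 3 = 0)
position 7: 010 → 1  (bit 2 = 1)
position 2: 001 → 1  (bit 1 = 1)
position 0: 000 → 1  (bit 0 = 1)
bits b7..b0 = 00010111 = 23

23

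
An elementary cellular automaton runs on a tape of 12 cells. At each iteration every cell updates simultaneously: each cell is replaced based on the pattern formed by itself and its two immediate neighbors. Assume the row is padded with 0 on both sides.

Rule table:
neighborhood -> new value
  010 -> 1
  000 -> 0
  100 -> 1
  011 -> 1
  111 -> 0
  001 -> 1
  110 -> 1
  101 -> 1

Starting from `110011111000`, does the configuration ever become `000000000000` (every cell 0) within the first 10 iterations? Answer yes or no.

no

111110001100
100011011110
110111110011
111100011111
100110110001
111111111011
100000001111
110000011001
111000111111
101101100001
iteration 10 is 101101100001, still not uniform 0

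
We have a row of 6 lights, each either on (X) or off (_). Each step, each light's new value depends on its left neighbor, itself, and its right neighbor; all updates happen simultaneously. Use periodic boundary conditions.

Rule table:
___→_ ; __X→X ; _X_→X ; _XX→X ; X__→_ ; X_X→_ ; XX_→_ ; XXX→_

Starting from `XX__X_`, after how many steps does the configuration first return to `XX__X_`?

6

X__XX_
X_XX__
X_X__X
__X_XX
_XX_X_
XX__X_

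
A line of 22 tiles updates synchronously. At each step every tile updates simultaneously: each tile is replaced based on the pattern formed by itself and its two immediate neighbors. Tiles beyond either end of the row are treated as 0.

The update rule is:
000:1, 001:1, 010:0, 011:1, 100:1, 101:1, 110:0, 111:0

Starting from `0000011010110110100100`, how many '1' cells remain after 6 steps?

11

1111110101101101011011
1000001011011010110110
0111110110110101101101
1100001101101011011010
1011111011010110110101
0110000110101101101010
count of 1: 11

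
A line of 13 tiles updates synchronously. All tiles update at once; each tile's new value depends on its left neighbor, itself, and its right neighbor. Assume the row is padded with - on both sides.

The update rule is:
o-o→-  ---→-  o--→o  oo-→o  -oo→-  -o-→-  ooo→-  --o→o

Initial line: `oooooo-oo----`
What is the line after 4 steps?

--o-o-o-oo-oo

step 1: -----o--oo---
step 2: ----o-oo-oo--
step 3: ---o---o--oo-
step 4: --o-o-o-oo-oo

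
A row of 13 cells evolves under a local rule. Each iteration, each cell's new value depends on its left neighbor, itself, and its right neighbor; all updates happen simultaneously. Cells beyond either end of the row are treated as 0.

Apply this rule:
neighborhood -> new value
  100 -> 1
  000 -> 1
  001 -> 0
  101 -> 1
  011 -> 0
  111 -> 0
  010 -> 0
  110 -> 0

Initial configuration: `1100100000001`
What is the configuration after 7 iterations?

iteration 1: 0010011111100
iteration 2: 1001000000011
iteration 3: 0100111111000
iteration 4: 0010000000111
iteration 5: 1001111110000
iteration 6: 0100000001111
iteration 7: 0011111100000

0011111100000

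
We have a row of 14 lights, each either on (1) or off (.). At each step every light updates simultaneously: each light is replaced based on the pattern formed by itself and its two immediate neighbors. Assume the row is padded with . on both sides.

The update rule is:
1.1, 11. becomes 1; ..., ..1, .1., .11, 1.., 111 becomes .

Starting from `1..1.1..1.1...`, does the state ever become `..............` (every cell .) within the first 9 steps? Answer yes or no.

step 1: ....1....1....
step 2: ..............
all cells are . at step 2

yes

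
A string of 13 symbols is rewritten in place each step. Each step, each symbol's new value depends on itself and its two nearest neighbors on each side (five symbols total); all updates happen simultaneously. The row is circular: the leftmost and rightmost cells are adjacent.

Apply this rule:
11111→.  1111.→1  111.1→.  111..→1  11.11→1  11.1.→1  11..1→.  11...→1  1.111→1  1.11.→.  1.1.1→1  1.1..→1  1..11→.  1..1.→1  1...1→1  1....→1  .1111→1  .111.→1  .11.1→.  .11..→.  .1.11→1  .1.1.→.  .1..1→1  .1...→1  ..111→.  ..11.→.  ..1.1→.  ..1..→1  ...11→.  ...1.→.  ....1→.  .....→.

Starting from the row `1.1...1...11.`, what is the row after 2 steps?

1.111.111...1
.111.111111..

.111.111111..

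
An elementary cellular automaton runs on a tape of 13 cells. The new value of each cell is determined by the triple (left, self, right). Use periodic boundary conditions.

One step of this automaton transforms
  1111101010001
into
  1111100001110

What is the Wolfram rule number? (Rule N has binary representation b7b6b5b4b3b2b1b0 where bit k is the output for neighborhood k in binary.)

position 0: 111 → 1  (bit 7 = 1)
position 4: 110 → 1  (bit 6 = 1)
position 5: 101 → 0  (bit 5 = 0)
position 9: 100 → 1  (bit 4 = 1)
position 12: 011 → 0  (bit 3 = 0)
position 6: 010 → 0  (bit 2 = 0)
position 11: 001 → 1  (bit 1 = 1)
position 10: 000 → 1  (bit 0 = 1)
bits b7..b0 = 11010011 = 211

211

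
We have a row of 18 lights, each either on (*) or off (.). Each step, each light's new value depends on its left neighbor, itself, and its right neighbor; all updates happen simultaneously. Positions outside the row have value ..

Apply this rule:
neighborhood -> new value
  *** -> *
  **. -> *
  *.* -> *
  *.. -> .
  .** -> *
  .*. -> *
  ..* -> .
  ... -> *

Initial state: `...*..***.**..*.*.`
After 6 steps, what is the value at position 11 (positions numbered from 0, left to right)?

*

**.*..******..***.
****..******..***.
****..******..***.  (fixed point — unchanged through step 6)
position 11 holds *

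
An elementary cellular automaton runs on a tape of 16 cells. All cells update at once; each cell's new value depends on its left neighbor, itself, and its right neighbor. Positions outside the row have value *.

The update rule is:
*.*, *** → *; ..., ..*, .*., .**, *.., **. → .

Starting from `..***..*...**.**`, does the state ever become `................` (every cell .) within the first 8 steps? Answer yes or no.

yes

...*.........*.*
..............*.
...............*
................
all cells are . at step 4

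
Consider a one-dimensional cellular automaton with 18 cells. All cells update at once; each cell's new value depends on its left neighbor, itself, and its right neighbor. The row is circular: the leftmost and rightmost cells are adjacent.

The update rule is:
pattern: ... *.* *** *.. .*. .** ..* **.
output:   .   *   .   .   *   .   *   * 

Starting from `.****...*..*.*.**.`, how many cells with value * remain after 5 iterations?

*...*..**.*****.*.
*..**.*.**....****
*.*.****.*...*....
****...***..**...*
...*..*..*.*.*..*.
count of *: 6

6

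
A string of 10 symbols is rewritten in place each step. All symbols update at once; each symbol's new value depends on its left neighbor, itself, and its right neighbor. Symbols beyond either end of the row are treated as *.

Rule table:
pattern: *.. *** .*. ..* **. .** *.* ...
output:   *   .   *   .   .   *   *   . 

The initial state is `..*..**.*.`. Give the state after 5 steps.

*.**.*.***
.**.****..
**.**...*.
..**.*..**
*.*.***.*.

*.*.***.*.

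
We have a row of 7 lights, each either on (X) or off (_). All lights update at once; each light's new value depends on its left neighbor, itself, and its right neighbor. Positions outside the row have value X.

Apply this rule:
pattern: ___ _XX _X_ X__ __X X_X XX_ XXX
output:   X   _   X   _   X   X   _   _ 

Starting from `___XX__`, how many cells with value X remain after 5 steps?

_XX___X
X___XX_
__XX__X
_X___X_
XX_XXXX
count of X: 6

6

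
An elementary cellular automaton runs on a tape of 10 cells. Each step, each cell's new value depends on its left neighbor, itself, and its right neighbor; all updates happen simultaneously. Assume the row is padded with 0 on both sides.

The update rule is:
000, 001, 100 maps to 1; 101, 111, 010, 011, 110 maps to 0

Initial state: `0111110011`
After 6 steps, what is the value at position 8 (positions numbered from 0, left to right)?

1000001100
0111110011  (repeats step 0; period 2)
step 6: 0111110011
position 8 holds 1

1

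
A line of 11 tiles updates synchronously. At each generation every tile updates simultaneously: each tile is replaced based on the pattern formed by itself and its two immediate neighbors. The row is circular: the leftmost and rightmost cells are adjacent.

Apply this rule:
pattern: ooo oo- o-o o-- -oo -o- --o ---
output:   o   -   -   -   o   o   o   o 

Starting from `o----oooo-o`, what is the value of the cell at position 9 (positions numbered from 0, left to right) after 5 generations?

-

--oooooo--o
-oooooo--oo
-ooooo--oo-
ooooo--oo--
oooo--oo--o
position 9 holds -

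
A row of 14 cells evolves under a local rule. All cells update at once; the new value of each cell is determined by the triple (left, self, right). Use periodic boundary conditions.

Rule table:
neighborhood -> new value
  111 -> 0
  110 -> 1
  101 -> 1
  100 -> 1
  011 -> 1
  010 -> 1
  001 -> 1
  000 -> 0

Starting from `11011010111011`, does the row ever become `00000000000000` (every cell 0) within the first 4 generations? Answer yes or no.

generation 1: 01111111101110
generation 2: 11000000111011
generation 3: 01100001101110
generation 4: 11110011111011
generation 4 is 11110011111011, still not uniform 0

no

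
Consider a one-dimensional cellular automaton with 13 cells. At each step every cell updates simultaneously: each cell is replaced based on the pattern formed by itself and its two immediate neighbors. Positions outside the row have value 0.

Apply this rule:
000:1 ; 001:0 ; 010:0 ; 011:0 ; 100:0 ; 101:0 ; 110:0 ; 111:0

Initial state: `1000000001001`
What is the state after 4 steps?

1000000001111

0011111100000
1000000001111
0011111100000  (repeats step 1; period 2)
step 4: 1000000001111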